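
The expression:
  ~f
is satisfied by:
  {f: False}


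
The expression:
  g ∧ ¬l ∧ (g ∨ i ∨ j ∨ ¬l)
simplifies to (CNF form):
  g ∧ ¬l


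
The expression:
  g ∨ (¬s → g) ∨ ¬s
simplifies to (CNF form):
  True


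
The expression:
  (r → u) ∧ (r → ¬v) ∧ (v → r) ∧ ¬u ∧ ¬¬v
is never true.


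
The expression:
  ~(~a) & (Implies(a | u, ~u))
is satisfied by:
  {a: True, u: False}


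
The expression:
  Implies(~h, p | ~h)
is always true.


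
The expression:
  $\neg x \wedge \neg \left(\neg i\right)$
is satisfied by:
  {i: True, x: False}


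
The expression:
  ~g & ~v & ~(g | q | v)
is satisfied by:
  {q: False, v: False, g: False}


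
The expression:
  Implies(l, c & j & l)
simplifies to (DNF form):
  ~l | (c & j)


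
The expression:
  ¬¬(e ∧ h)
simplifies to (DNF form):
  e ∧ h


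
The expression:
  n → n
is always true.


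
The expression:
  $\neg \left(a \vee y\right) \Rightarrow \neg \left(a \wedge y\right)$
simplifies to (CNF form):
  $\text{True}$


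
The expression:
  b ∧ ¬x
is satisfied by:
  {b: True, x: False}


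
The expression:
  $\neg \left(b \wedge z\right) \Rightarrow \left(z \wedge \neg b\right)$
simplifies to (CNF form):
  $z$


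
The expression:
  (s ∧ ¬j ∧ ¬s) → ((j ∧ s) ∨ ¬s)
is always true.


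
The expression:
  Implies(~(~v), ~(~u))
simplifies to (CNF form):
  u | ~v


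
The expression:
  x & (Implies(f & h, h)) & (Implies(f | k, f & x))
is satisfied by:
  {f: True, x: True, k: False}
  {x: True, k: False, f: False}
  {k: True, f: True, x: True}


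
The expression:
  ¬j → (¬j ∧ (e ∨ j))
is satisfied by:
  {e: True, j: True}
  {e: True, j: False}
  {j: True, e: False}


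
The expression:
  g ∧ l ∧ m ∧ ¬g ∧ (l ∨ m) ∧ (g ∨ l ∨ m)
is never true.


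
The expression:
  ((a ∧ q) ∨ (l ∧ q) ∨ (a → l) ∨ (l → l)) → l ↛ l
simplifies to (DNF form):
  False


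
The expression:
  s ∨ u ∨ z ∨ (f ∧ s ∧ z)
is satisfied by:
  {z: True, u: True, s: True}
  {z: True, u: True, s: False}
  {z: True, s: True, u: False}
  {z: True, s: False, u: False}
  {u: True, s: True, z: False}
  {u: True, s: False, z: False}
  {s: True, u: False, z: False}


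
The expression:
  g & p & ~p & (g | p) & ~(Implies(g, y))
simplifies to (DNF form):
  False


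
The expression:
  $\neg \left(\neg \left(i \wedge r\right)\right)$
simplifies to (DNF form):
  $i \wedge r$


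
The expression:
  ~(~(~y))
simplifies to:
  ~y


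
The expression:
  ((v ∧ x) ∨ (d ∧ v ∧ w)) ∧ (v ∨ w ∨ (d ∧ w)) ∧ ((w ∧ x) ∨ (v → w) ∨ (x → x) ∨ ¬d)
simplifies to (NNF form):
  v ∧ (d ∨ x) ∧ (w ∨ x)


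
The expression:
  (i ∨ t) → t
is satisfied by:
  {t: True, i: False}
  {i: False, t: False}
  {i: True, t: True}


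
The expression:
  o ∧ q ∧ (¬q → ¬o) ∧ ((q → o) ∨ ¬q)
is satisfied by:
  {o: True, q: True}


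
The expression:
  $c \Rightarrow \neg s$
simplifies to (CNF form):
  $\neg c \vee \neg s$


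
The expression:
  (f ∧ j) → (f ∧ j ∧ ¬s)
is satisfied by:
  {s: False, j: False, f: False}
  {f: True, s: False, j: False}
  {j: True, s: False, f: False}
  {f: True, j: True, s: False}
  {s: True, f: False, j: False}
  {f: True, s: True, j: False}
  {j: True, s: True, f: False}


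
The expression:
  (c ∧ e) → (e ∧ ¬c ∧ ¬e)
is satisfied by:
  {c: False, e: False}
  {e: True, c: False}
  {c: True, e: False}


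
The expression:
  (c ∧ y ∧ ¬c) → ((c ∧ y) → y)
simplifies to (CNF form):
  True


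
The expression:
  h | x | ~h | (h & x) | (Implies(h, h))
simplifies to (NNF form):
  True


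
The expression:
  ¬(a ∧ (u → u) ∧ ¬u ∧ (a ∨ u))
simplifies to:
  u ∨ ¬a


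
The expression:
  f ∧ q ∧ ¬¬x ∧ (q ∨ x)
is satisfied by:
  {f: True, x: True, q: True}


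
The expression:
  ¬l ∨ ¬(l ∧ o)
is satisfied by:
  {l: False, o: False}
  {o: True, l: False}
  {l: True, o: False}


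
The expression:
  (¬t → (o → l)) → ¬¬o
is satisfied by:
  {o: True}


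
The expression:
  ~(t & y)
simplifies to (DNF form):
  ~t | ~y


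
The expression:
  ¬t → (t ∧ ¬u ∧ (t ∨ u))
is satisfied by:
  {t: True}


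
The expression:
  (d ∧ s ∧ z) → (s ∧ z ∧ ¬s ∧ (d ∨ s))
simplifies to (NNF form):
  ¬d ∨ ¬s ∨ ¬z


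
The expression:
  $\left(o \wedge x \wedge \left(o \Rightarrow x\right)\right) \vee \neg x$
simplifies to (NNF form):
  $o \vee \neg x$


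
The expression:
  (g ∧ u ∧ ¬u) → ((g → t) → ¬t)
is always true.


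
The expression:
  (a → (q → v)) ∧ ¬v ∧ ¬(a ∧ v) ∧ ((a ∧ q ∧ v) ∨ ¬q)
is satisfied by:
  {q: False, v: False}


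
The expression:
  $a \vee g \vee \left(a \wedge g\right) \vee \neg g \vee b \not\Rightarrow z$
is always true.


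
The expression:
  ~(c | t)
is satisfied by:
  {t: False, c: False}


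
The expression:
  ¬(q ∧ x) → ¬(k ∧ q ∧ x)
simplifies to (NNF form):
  True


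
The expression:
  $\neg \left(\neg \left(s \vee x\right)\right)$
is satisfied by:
  {x: True, s: True}
  {x: True, s: False}
  {s: True, x: False}


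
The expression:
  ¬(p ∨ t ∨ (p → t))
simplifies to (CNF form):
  False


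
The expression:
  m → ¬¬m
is always true.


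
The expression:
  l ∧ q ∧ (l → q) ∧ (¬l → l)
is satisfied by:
  {q: True, l: True}


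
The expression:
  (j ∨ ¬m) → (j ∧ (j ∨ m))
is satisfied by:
  {m: True, j: True}
  {m: True, j: False}
  {j: True, m: False}


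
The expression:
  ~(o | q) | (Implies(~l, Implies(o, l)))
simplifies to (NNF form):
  l | ~o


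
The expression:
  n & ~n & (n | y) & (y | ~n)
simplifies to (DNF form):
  False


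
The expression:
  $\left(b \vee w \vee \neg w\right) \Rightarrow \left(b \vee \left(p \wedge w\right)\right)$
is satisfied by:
  {b: True, w: True, p: True}
  {b: True, w: True, p: False}
  {b: True, p: True, w: False}
  {b: True, p: False, w: False}
  {w: True, p: True, b: False}


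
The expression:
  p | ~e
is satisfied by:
  {p: True, e: False}
  {e: False, p: False}
  {e: True, p: True}


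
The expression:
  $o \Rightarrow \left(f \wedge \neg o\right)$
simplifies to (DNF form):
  $\neg o$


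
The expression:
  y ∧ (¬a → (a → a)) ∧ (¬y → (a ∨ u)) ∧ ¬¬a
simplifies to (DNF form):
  a ∧ y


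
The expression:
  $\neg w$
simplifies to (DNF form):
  $\neg w$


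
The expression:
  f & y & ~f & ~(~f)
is never true.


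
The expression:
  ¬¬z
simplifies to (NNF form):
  z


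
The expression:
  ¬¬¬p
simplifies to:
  ¬p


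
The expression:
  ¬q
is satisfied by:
  {q: False}


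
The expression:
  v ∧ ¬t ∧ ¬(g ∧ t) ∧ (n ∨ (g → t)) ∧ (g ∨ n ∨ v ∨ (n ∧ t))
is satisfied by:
  {n: True, v: True, t: False, g: False}
  {v: True, n: False, t: False, g: False}
  {n: True, g: True, v: True, t: False}


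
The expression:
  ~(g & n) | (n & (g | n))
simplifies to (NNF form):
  True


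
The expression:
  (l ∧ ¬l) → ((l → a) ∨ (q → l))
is always true.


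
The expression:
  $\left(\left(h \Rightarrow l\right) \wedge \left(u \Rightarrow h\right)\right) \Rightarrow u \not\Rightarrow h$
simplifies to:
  $\left(h \wedge \neg l\right) \vee \left(u \wedge \neg h\right)$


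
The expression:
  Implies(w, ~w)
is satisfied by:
  {w: False}


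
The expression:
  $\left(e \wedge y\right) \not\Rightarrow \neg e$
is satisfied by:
  {e: True, y: True}


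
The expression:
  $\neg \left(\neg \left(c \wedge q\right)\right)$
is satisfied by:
  {c: True, q: True}


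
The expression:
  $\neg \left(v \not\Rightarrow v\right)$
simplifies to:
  $\text{True}$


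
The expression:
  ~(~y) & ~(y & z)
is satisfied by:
  {y: True, z: False}


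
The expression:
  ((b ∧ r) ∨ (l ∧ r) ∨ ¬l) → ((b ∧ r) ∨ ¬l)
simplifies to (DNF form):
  b ∨ ¬l ∨ ¬r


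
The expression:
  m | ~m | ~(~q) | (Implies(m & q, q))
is always true.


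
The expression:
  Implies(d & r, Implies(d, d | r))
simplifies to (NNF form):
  True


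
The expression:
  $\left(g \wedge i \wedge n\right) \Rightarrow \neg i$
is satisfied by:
  {g: False, n: False, i: False}
  {i: True, g: False, n: False}
  {n: True, g: False, i: False}
  {i: True, n: True, g: False}
  {g: True, i: False, n: False}
  {i: True, g: True, n: False}
  {n: True, g: True, i: False}


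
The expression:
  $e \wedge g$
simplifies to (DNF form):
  $e \wedge g$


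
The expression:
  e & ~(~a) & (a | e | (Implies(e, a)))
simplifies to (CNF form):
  a & e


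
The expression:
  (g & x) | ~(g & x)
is always true.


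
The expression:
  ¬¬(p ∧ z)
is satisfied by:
  {z: True, p: True}


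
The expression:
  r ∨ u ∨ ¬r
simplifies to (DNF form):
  True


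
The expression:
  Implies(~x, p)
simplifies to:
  p | x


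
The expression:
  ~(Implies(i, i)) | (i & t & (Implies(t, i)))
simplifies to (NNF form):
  i & t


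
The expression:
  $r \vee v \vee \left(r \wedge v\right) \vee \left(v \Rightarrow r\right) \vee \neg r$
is always true.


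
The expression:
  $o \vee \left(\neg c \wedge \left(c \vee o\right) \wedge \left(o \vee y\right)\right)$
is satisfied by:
  {o: True}


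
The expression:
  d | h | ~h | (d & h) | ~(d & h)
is always true.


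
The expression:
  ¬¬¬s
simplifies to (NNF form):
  ¬s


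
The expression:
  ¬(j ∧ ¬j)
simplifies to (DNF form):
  True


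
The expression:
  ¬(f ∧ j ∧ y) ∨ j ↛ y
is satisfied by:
  {y: False, j: False, f: False}
  {f: True, y: False, j: False}
  {j: True, y: False, f: False}
  {f: True, j: True, y: False}
  {y: True, f: False, j: False}
  {f: True, y: True, j: False}
  {j: True, y: True, f: False}


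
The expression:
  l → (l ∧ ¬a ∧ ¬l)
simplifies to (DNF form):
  ¬l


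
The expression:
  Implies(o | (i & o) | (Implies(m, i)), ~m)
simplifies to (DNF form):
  ~m | (~i & ~o)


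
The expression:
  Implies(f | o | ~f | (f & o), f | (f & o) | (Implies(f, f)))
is always true.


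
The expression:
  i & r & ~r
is never true.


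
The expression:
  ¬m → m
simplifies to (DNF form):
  m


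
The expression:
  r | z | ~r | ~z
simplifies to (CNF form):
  True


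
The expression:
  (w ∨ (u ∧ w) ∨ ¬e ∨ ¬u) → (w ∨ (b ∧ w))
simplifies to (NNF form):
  w ∨ (e ∧ u)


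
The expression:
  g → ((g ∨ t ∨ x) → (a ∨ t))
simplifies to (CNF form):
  a ∨ t ∨ ¬g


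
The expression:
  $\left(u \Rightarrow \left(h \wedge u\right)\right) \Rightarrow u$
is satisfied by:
  {u: True}


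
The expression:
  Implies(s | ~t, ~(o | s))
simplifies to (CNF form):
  ~s & (t | ~o)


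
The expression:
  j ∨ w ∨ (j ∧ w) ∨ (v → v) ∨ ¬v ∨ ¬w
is always true.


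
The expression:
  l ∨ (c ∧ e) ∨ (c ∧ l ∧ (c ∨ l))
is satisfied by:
  {l: True, e: True, c: True}
  {l: True, e: True, c: False}
  {l: True, c: True, e: False}
  {l: True, c: False, e: False}
  {e: True, c: True, l: False}


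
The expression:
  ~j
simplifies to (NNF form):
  ~j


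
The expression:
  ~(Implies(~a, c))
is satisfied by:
  {a: False, c: False}


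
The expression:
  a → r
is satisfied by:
  {r: True, a: False}
  {a: False, r: False}
  {a: True, r: True}


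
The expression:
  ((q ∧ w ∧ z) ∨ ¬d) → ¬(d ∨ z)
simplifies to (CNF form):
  (d ∨ ¬z) ∧ (d ∨ ¬q ∨ ¬z) ∧ (d ∨ ¬w ∨ ¬z) ∧ (¬q ∨ ¬w ∨ ¬z)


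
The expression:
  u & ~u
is never true.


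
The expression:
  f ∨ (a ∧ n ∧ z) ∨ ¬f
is always true.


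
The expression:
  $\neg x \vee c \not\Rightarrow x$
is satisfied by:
  {x: False}


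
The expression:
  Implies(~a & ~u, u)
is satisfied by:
  {a: True, u: True}
  {a: True, u: False}
  {u: True, a: False}


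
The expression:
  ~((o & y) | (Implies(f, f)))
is never true.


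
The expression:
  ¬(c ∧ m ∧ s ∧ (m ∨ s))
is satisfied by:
  {s: False, m: False, c: False}
  {c: True, s: False, m: False}
  {m: True, s: False, c: False}
  {c: True, m: True, s: False}
  {s: True, c: False, m: False}
  {c: True, s: True, m: False}
  {m: True, s: True, c: False}


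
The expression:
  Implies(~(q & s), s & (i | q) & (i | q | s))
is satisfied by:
  {i: True, q: True, s: True}
  {i: True, s: True, q: False}
  {q: True, s: True, i: False}


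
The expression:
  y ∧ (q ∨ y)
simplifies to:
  y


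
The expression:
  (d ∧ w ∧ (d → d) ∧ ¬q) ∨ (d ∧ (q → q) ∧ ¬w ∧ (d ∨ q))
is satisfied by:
  {d: True, w: False, q: False}
  {q: True, d: True, w: False}
  {w: True, d: True, q: False}


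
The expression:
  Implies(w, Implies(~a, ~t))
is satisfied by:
  {a: True, w: False, t: False}
  {w: False, t: False, a: False}
  {a: True, t: True, w: False}
  {t: True, w: False, a: False}
  {a: True, w: True, t: False}
  {w: True, a: False, t: False}
  {a: True, t: True, w: True}


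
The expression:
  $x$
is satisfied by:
  {x: True}


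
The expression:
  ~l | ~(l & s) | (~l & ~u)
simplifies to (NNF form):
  ~l | ~s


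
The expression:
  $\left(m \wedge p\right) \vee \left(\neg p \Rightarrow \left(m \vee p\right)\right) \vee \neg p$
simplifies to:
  $\text{True}$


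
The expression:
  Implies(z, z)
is always true.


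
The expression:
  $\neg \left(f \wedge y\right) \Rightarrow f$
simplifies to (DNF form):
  $f$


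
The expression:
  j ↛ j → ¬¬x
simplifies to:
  True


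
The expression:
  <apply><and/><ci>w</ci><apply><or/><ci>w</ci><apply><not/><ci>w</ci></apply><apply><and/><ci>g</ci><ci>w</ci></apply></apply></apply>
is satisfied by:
  {w: True}


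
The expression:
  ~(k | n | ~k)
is never true.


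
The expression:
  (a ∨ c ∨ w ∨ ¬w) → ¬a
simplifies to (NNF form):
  ¬a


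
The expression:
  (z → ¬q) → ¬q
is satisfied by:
  {z: True, q: False}
  {q: False, z: False}
  {q: True, z: True}


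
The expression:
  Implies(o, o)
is always true.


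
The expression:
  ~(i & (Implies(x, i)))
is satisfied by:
  {i: False}


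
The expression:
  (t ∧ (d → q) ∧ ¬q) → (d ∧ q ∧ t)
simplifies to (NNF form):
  d ∨ q ∨ ¬t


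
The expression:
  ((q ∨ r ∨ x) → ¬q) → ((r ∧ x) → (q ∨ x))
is always true.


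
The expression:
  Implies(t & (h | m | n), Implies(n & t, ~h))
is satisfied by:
  {h: False, t: False, n: False}
  {n: True, h: False, t: False}
  {t: True, h: False, n: False}
  {n: True, t: True, h: False}
  {h: True, n: False, t: False}
  {n: True, h: True, t: False}
  {t: True, h: True, n: False}


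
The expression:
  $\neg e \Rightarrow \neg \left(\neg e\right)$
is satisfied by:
  {e: True}


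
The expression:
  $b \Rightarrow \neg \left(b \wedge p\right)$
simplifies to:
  $\neg b \vee \neg p$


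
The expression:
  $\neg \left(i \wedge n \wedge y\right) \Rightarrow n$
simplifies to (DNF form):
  $n$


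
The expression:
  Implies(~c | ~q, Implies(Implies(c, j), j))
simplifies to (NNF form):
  c | j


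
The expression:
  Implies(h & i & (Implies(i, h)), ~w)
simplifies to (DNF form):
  ~h | ~i | ~w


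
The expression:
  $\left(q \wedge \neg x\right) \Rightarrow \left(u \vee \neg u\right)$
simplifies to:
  $\text{True}$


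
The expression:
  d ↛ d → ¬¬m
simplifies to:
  True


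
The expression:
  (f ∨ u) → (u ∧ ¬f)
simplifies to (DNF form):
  ¬f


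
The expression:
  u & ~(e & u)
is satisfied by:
  {u: True, e: False}


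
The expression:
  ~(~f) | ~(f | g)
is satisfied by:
  {f: True, g: False}
  {g: False, f: False}
  {g: True, f: True}


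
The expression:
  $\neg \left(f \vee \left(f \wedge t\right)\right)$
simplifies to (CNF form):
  $\neg f$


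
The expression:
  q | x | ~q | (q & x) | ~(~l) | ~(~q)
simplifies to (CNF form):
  True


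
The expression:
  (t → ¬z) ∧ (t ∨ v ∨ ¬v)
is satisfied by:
  {t: False, z: False}
  {z: True, t: False}
  {t: True, z: False}


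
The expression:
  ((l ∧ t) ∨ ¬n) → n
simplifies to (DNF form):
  n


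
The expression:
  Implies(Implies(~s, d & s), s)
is always true.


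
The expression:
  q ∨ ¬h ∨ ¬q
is always true.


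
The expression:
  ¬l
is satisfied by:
  {l: False}


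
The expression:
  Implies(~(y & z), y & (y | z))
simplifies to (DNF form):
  y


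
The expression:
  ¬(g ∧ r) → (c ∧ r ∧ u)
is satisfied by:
  {r: True, u: True, g: True, c: True}
  {r: True, u: True, g: True, c: False}
  {r: True, g: True, c: True, u: False}
  {r: True, g: True, c: False, u: False}
  {r: True, u: True, c: True, g: False}


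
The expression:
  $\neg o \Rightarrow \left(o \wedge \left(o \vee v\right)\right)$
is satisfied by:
  {o: True}


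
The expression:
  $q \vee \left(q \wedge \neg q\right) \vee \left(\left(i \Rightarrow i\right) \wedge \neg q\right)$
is always true.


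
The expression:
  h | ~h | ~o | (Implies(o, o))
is always true.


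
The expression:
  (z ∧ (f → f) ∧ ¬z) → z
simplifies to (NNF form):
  True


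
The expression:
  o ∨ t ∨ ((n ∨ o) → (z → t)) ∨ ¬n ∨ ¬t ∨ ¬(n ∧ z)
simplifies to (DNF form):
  True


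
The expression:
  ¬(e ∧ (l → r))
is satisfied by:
  {l: True, e: False, r: False}
  {l: False, e: False, r: False}
  {r: True, l: True, e: False}
  {r: True, l: False, e: False}
  {e: True, l: True, r: False}


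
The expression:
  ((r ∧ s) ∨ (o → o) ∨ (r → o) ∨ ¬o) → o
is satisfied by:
  {o: True}


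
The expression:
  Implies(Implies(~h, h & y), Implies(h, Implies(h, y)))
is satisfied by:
  {y: True, h: False}
  {h: False, y: False}
  {h: True, y: True}


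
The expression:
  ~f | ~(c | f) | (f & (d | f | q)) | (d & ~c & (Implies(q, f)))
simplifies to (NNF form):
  True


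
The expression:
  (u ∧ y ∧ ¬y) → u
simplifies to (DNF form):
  True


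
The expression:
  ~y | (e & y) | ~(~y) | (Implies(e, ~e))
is always true.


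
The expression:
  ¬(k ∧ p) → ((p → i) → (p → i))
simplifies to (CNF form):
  True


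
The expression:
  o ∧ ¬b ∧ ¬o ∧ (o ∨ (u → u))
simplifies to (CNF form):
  False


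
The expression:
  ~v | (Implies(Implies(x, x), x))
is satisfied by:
  {x: True, v: False}
  {v: False, x: False}
  {v: True, x: True}


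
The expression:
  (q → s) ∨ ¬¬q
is always true.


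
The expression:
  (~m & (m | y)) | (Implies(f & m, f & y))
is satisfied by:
  {y: True, m: False, f: False}
  {m: False, f: False, y: False}
  {f: True, y: True, m: False}
  {f: True, m: False, y: False}
  {y: True, m: True, f: False}
  {m: True, y: False, f: False}
  {f: True, m: True, y: True}


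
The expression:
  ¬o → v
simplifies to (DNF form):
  o ∨ v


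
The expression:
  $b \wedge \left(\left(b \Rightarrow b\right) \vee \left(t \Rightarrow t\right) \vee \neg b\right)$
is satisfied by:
  {b: True}


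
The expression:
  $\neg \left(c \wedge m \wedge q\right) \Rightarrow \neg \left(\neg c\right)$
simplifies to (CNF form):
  $c$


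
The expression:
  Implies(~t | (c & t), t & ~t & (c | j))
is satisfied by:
  {t: True, c: False}


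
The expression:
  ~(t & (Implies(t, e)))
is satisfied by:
  {e: False, t: False}
  {t: True, e: False}
  {e: True, t: False}


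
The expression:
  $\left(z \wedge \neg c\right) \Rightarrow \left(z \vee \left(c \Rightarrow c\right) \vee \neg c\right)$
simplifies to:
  $\text{True}$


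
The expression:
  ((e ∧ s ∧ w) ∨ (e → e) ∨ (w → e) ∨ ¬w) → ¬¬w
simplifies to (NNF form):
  w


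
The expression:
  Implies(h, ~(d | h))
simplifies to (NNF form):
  ~h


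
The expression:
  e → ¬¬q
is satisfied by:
  {q: True, e: False}
  {e: False, q: False}
  {e: True, q: True}


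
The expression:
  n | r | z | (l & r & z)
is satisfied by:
  {r: True, n: True, z: True}
  {r: True, n: True, z: False}
  {r: True, z: True, n: False}
  {r: True, z: False, n: False}
  {n: True, z: True, r: False}
  {n: True, z: False, r: False}
  {z: True, n: False, r: False}


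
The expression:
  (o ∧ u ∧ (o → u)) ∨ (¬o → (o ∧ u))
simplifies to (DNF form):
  o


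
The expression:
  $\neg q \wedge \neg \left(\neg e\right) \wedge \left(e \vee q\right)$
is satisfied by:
  {e: True, q: False}


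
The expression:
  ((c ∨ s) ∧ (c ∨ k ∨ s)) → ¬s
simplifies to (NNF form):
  ¬s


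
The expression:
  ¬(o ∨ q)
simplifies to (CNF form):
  ¬o ∧ ¬q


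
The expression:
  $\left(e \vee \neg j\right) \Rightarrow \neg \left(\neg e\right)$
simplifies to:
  $e \vee j$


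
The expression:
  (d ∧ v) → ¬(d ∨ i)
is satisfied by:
  {v: False, d: False}
  {d: True, v: False}
  {v: True, d: False}


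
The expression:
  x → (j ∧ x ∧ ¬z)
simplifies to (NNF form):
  (j ∧ ¬z) ∨ ¬x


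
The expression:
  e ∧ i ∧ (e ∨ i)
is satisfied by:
  {i: True, e: True}


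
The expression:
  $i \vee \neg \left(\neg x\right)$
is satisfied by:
  {i: True, x: True}
  {i: True, x: False}
  {x: True, i: False}


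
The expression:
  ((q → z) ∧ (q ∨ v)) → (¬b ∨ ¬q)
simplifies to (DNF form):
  ¬b ∨ ¬q ∨ ¬z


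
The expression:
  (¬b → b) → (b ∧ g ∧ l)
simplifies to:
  (g ∧ l) ∨ ¬b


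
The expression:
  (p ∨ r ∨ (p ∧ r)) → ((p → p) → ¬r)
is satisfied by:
  {r: False}


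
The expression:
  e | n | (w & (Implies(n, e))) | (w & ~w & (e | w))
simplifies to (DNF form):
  e | n | w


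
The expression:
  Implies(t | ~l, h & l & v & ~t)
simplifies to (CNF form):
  l & ~t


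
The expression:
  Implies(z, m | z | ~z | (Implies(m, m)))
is always true.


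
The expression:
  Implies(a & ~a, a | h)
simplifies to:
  True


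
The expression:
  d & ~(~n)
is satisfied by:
  {d: True, n: True}


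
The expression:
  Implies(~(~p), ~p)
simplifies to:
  ~p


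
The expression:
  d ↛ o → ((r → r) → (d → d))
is always true.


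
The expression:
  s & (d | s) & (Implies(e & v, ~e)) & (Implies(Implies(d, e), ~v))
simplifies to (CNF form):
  s & (d | ~v) & (~e | ~v)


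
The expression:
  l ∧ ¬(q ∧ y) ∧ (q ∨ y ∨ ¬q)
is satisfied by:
  {l: True, q: False, y: False}
  {y: True, l: True, q: False}
  {q: True, l: True, y: False}


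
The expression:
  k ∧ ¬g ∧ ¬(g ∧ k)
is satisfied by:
  {k: True, g: False}


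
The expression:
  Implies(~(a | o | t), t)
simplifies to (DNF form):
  a | o | t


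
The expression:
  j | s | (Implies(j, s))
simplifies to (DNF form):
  True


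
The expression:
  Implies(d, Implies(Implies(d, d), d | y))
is always true.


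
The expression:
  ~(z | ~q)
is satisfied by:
  {q: True, z: False}


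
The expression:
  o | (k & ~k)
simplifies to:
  o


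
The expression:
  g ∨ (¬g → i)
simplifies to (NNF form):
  g ∨ i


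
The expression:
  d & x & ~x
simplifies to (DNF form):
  False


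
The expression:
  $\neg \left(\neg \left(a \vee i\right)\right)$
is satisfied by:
  {i: True, a: True}
  {i: True, a: False}
  {a: True, i: False}


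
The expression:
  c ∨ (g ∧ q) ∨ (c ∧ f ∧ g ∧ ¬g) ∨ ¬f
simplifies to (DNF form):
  c ∨ (g ∧ q) ∨ ¬f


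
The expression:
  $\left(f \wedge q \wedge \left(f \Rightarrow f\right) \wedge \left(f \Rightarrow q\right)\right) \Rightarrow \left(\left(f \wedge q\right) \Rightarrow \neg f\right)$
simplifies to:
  $\neg f \vee \neg q$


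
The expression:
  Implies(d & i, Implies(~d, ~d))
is always true.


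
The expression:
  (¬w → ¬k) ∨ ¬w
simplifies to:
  True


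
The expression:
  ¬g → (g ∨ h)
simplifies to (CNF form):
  g ∨ h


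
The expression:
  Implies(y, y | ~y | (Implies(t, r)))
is always true.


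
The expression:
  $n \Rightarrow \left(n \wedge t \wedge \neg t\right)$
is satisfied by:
  {n: False}


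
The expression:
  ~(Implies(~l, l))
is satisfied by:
  {l: False}


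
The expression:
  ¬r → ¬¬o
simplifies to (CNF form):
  o ∨ r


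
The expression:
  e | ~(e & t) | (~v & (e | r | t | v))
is always true.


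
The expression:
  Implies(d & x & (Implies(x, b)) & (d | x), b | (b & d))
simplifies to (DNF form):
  True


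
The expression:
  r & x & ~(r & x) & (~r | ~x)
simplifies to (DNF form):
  False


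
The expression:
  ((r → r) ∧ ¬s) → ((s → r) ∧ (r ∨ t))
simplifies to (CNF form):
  r ∨ s ∨ t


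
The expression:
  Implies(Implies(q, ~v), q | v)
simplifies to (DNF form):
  q | v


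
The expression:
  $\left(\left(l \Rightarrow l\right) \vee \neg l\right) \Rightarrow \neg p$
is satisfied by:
  {p: False}


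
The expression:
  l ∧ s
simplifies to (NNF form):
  l ∧ s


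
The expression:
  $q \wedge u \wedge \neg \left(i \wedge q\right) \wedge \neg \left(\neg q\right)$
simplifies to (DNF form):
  $q \wedge u \wedge \neg i$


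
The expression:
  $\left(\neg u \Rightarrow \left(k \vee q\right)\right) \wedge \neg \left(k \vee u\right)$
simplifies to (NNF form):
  $q \wedge \neg k \wedge \neg u$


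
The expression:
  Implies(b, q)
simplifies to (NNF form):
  q | ~b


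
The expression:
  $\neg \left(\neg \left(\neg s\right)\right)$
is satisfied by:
  {s: False}


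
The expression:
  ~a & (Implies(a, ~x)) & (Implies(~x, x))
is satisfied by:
  {x: True, a: False}


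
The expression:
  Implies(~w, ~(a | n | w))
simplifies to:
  w | (~a & ~n)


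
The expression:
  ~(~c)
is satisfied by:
  {c: True}


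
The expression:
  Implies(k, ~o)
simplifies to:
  ~k | ~o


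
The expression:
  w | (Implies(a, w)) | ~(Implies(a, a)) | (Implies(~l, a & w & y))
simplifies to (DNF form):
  l | w | ~a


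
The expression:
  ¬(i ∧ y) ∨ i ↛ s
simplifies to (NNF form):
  ¬i ∨ ¬s ∨ ¬y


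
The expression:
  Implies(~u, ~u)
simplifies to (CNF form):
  True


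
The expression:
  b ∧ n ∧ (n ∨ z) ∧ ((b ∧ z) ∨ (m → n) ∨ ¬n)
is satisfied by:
  {b: True, n: True}


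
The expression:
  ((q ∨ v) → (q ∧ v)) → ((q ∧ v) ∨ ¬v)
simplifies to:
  True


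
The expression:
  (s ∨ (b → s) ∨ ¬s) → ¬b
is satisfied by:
  {b: False}


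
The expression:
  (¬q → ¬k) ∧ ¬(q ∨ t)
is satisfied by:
  {q: False, t: False, k: False}


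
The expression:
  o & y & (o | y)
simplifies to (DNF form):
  o & y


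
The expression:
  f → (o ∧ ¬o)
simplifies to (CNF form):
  ¬f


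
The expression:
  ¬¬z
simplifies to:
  z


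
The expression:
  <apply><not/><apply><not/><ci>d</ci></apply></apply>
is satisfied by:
  {d: True}


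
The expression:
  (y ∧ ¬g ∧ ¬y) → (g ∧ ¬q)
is always true.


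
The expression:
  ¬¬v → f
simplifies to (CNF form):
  f ∨ ¬v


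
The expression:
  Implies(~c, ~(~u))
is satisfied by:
  {c: True, u: True}
  {c: True, u: False}
  {u: True, c: False}


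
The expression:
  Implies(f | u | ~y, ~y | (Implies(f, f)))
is always true.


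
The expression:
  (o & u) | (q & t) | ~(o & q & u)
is always true.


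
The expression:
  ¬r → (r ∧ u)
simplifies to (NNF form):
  r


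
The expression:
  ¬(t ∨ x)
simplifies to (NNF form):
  ¬t ∧ ¬x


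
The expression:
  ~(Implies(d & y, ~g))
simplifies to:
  d & g & y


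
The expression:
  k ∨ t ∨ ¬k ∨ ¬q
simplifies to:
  True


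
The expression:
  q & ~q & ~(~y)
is never true.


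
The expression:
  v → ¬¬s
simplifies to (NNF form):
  s ∨ ¬v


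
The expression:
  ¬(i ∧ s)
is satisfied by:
  {s: False, i: False}
  {i: True, s: False}
  {s: True, i: False}


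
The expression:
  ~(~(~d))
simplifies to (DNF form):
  ~d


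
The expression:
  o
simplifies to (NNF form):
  o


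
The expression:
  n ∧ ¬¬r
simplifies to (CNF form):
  n ∧ r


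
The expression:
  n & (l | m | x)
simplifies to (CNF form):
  n & (l | m | x)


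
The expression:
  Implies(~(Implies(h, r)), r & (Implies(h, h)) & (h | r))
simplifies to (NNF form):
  r | ~h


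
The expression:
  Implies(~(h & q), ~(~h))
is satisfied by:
  {h: True}


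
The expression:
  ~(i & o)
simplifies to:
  ~i | ~o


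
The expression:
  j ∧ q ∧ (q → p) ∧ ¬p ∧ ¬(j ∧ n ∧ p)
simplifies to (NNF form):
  False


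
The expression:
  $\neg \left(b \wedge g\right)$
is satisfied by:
  {g: False, b: False}
  {b: True, g: False}
  {g: True, b: False}


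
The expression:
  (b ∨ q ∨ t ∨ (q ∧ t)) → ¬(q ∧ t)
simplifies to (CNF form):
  ¬q ∨ ¬t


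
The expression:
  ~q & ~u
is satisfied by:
  {q: False, u: False}


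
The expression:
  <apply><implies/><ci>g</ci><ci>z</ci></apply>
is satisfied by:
  {z: True, g: False}
  {g: False, z: False}
  {g: True, z: True}


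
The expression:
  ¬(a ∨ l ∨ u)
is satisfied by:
  {u: False, l: False, a: False}


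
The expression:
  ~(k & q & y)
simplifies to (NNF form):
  ~k | ~q | ~y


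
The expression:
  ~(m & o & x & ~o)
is always true.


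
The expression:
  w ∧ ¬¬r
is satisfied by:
  {r: True, w: True}


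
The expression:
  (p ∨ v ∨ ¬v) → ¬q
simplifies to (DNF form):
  ¬q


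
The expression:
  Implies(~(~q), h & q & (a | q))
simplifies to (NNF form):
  h | ~q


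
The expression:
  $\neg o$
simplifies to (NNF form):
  $\neg o$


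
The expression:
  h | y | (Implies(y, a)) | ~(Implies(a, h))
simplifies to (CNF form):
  True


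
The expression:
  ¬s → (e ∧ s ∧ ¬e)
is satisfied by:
  {s: True}


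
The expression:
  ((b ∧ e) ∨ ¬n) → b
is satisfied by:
  {n: True, b: True}
  {n: True, b: False}
  {b: True, n: False}


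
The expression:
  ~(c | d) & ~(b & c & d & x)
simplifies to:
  ~c & ~d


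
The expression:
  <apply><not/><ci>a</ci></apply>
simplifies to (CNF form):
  <apply><not/><ci>a</ci></apply>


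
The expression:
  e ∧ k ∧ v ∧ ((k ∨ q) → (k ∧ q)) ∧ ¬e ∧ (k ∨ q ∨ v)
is never true.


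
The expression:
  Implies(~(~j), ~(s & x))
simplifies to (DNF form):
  ~j | ~s | ~x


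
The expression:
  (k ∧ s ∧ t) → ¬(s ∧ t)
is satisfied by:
  {s: False, k: False, t: False}
  {t: True, s: False, k: False}
  {k: True, s: False, t: False}
  {t: True, k: True, s: False}
  {s: True, t: False, k: False}
  {t: True, s: True, k: False}
  {k: True, s: True, t: False}


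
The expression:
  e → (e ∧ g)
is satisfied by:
  {g: True, e: False}
  {e: False, g: False}
  {e: True, g: True}


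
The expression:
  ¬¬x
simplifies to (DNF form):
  x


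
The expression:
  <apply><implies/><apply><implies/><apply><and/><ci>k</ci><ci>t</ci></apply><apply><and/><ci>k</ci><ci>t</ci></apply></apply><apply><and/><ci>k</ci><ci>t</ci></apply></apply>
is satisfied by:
  {t: True, k: True}


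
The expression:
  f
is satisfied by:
  {f: True}


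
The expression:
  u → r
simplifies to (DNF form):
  r ∨ ¬u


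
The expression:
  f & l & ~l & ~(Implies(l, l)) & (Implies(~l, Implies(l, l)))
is never true.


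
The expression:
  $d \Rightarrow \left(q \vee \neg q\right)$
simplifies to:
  $\text{True}$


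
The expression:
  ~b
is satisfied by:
  {b: False}


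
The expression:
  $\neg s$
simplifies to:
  $\neg s$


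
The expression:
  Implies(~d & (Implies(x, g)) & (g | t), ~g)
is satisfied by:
  {d: True, g: False}
  {g: False, d: False}
  {g: True, d: True}


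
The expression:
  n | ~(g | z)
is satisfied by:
  {n: True, z: False, g: False}
  {n: True, g: True, z: False}
  {n: True, z: True, g: False}
  {n: True, g: True, z: True}
  {g: False, z: False, n: False}


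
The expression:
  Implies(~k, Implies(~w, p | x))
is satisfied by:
  {p: True, x: True, k: True, w: True}
  {p: True, x: True, k: True, w: False}
  {p: True, x: True, w: True, k: False}
  {p: True, x: True, w: False, k: False}
  {p: True, k: True, w: True, x: False}
  {p: True, k: True, w: False, x: False}
  {p: True, k: False, w: True, x: False}
  {p: True, k: False, w: False, x: False}
  {x: True, k: True, w: True, p: False}
  {x: True, k: True, w: False, p: False}
  {x: True, w: True, k: False, p: False}
  {x: True, w: False, k: False, p: False}
  {k: True, w: True, x: False, p: False}
  {k: True, x: False, w: False, p: False}
  {w: True, x: False, k: False, p: False}


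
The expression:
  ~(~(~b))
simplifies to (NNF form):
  ~b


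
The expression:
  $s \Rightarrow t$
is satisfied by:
  {t: True, s: False}
  {s: False, t: False}
  {s: True, t: True}


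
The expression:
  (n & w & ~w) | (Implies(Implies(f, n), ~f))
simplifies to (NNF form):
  ~f | ~n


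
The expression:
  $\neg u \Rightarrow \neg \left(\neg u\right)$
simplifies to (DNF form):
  $u$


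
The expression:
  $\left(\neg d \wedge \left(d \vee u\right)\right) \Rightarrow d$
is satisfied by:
  {d: True, u: False}
  {u: False, d: False}
  {u: True, d: True}


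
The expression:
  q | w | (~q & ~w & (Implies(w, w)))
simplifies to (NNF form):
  True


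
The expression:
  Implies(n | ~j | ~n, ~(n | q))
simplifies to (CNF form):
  ~n & ~q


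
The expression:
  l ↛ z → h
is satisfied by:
  {z: True, h: True, l: False}
  {z: True, l: False, h: False}
  {h: True, l: False, z: False}
  {h: False, l: False, z: False}
  {z: True, h: True, l: True}
  {z: True, l: True, h: False}
  {h: True, l: True, z: False}


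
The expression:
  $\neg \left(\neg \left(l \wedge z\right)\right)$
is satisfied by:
  {z: True, l: True}


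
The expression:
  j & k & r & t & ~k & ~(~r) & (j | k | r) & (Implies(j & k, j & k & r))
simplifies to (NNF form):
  False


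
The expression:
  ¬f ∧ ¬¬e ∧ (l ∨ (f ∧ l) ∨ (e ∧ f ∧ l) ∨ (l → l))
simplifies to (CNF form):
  e ∧ ¬f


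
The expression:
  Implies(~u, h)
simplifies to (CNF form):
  h | u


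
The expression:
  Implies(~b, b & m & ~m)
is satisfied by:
  {b: True}


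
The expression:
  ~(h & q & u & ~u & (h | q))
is always true.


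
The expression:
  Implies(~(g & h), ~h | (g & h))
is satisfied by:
  {g: True, h: False}
  {h: False, g: False}
  {h: True, g: True}


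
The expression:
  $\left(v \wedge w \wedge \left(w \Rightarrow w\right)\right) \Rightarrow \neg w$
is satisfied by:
  {w: False, v: False}
  {v: True, w: False}
  {w: True, v: False}


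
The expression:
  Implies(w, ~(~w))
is always true.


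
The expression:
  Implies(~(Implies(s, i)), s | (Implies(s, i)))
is always true.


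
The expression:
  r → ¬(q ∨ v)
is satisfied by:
  {v: False, r: False, q: False}
  {q: True, v: False, r: False}
  {v: True, q: False, r: False}
  {q: True, v: True, r: False}
  {r: True, q: False, v: False}


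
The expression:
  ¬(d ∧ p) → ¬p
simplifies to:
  d ∨ ¬p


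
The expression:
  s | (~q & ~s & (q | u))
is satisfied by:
  {s: True, u: True, q: False}
  {s: True, u: False, q: False}
  {q: True, s: True, u: True}
  {q: True, s: True, u: False}
  {u: True, q: False, s: False}


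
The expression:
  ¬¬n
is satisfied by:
  {n: True}


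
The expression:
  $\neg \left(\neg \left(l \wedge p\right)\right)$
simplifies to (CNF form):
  $l \wedge p$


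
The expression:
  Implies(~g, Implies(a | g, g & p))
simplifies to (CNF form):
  g | ~a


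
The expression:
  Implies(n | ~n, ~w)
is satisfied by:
  {w: False}


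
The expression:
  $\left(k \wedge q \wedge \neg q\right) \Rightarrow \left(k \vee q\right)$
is always true.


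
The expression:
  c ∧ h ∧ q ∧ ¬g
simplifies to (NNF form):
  c ∧ h ∧ q ∧ ¬g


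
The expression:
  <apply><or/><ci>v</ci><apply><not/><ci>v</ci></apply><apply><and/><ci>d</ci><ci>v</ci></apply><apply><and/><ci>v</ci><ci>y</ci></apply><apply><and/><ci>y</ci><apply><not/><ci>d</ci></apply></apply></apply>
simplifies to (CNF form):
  <true/>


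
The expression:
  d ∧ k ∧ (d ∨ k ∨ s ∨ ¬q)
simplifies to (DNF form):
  d ∧ k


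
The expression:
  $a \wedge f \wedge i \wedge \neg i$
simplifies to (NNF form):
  $\text{False}$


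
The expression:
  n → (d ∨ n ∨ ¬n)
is always true.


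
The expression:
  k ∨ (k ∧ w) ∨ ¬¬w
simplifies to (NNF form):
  k ∨ w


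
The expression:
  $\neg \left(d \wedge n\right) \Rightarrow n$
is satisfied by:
  {n: True}


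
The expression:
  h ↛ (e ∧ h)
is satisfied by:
  {h: True, e: False}


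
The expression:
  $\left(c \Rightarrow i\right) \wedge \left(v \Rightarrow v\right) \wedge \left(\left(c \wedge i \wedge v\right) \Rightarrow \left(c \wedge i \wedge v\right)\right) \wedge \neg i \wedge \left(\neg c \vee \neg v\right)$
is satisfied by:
  {i: False, c: False}


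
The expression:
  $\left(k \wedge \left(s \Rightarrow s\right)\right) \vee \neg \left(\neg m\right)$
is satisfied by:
  {k: True, m: True}
  {k: True, m: False}
  {m: True, k: False}


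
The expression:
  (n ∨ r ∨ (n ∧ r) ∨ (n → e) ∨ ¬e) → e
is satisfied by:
  {e: True}


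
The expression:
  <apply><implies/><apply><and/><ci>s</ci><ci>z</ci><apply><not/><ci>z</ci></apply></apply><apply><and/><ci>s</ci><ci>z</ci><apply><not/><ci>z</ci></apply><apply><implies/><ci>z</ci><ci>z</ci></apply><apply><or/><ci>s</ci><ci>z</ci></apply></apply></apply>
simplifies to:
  <true/>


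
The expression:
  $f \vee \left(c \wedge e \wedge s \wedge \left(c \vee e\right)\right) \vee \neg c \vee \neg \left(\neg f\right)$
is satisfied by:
  {s: True, f: True, e: True, c: False}
  {s: True, f: True, e: False, c: False}
  {f: True, e: True, s: False, c: False}
  {f: True, s: False, e: False, c: False}
  {s: True, e: True, f: False, c: False}
  {s: True, e: False, f: False, c: False}
  {e: True, s: False, f: False, c: False}
  {s: False, e: False, f: False, c: False}
  {s: True, c: True, f: True, e: True}
  {s: True, c: True, f: True, e: False}
  {c: True, f: True, e: True, s: False}
  {c: True, f: True, e: False, s: False}
  {c: True, s: True, e: True, f: False}
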